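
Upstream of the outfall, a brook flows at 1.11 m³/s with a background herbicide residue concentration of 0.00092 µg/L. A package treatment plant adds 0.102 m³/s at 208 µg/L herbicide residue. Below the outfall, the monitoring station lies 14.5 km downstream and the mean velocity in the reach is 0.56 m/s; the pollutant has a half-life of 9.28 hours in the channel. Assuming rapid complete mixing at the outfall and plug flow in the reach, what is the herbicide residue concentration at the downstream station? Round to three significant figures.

10.2 µg/L

Flow-weighted average: C = (1.110·0.0009200 + 0.1020·208.0) / 1.212 = 21.22/1.212 = 17.51 µg/L.
Travel time t = 14.5·1000 / 0.56 = 25890 s = 7.192 h.
Half-life 9.28 h → k = ln 2 / 9.28 = 0.07469 h⁻¹ = 1.793 d⁻¹.
Applying C = C₀e^(−kt): 17.51 × 0.5844 = 10.23 µg/L.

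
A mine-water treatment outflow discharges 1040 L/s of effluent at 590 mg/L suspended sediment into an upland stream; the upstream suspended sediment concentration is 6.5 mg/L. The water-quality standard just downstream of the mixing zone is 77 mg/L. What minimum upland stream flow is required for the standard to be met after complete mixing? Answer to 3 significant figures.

7570 L/s

Set C_mix = 77: (Q·6.500 + 1040·590.0) / (Q + 1040) = 77
→ Q = 1040·(590.0 − 77)/(77 − 6.500) = 7568 L/s.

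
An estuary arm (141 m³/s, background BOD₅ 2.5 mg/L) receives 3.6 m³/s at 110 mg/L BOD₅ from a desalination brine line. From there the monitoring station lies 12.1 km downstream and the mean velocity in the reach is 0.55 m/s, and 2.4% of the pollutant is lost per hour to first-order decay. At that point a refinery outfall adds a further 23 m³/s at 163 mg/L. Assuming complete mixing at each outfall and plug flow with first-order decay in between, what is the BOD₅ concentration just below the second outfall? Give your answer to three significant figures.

26.2 mg/L

Mass balance: C = (141.0·2.500 + 3.600·110.0) / 144.6 = 748.5/144.6 = 5.176 mg/L; combined flow 144.6 m³/s.
Travel time t = 12.1·1000 / 0.55 = 22000 s = 6.111 h.
2.4%/h lost → k = −ln(1 − 0.024) = 0.02429 h⁻¹.
First-order decay: C = 5.176·exp(−k·t) = 5.176·0.8620 = 4.462 mg/L.
At the second outfall, C = (144.6·4.462 + 23.00·163.0) / (144.6 + 23.00) = 26.22 mg/L.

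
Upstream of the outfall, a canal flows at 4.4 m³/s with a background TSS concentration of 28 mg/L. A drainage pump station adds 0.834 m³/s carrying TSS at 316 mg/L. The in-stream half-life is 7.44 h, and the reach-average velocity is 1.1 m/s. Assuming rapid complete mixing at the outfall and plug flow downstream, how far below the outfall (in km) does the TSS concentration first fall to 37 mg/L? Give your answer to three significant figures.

Mixed concentration C = ΣQC/ΣQ = (4.400·28.00 + 0.8340·316.0) / 5.234 = 386.7/5.234 = 73.89 mg/L.
Half-life 7.44 h → k = ln 2 / 7.44 = 0.09316 h⁻¹ = 2.236 d⁻¹.
Set 73.89·exp(−k·t) = 37 → t = ln(73.89/37)/k = 26730 s = 7.424 h.
Distance = v·t = 1.1·26730 = 29400 m = 29.40 km.

29.4 km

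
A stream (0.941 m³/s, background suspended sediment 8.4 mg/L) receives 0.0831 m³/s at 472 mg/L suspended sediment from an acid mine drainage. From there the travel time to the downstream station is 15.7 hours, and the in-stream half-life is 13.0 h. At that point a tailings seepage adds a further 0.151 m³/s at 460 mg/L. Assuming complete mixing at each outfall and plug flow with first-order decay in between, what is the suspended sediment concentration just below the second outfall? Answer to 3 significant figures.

76.5 mg/L

Conservation of mass: C = (0.9410·8.400 + 0.08310·472.0) / 1.024 = 47.13/1.024 = 46.02 mg/L; combined flow 1.024 m³/s.
Half-life 13.0 h → k = ln 2 / 13.0 = 0.05332 h⁻¹ = 1.280 d⁻¹.
Decay over the reach: 46.02·exp(−kt) = 46.02·0.4330 = 19.92 mg/L.
At the second outfall, C = (1.024·19.92 + 0.1510·460.0) / (1.024 + 0.1510) = 76.47 mg/L.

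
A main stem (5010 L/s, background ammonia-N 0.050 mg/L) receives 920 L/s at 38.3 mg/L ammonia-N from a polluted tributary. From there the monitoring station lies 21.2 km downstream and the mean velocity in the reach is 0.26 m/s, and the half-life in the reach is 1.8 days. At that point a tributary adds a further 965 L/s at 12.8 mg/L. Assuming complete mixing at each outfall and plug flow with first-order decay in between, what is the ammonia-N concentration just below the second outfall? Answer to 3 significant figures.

Conservation of mass: C = (5010·0.05000 + 920.0·38.30) / 5930 = 35490/5930 = 5.984 mg/L; combined flow 5930 L/s.
Travel time t = 21.2·1000 / 0.26 = 81540 s = 22.65 h.
Half-life 1.8 d → k = ln 2 / 1.8 = 0.3851 d⁻¹.
After decay, C = 5.984 × e^(−kt) = 5.984 × 0.6953 = 4.161 mg/L.
Second outfall: C = (5930·4.161 + 965.0·12.80)/6895 = 5.370 mg/L.

5.37 mg/L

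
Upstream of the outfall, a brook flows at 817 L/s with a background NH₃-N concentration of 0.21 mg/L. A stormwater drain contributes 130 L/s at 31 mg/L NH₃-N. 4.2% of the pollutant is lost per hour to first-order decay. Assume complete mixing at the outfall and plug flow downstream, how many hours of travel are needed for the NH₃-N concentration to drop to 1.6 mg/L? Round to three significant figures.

23.8 h

Conservation of mass: C = (817.0·0.2100 + 130.0·31.00) / 947.0 = 4202/947.0 = 4.437 mg/L.
4.2%/h lost → k = −ln(1 − 0.042) = 0.04291 h⁻¹.
4.437·exp(−k·t) = 1.6 → t = ln(4.437/1.6)/k = 85570 s = 23.77 h.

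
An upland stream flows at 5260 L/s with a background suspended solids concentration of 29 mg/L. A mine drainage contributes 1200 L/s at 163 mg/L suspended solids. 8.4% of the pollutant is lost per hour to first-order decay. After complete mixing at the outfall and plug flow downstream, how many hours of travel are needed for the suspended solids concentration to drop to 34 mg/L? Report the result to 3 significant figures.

Mass balance: C = (5260·29.00 + 1200·163.0) / 6460 = 348100/6460 = 53.89 mg/L.
8.4%/h lost → k = −ln(1 − 0.084) = 0.08774 h⁻¹.
53.89·exp(−k·t) = 34 → t = ln(53.89/34)/k = 18900 s = 5.250 h.

5.25 h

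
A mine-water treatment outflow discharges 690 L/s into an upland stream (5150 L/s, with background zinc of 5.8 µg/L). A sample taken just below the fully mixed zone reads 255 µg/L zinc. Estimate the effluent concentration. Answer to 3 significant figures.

2110 µg/L

Mass balance: 5150·5.800 + 690.0·Cₑ = 5840·255.0
→ Cₑ = (5840·255.0 − 5150·5.800) / 690.0 = 2115 µg/L.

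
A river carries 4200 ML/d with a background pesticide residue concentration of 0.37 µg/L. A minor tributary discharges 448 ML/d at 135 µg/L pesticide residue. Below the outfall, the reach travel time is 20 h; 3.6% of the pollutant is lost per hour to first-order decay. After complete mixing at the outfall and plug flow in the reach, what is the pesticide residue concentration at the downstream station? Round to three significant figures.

6.41 µg/L

Flow-weighted average: C = (4200·0.3700 + 448.0·135.0) / 4648 = 62030/4648 = 13.35 µg/L.
3.6%/h lost → k = −ln(1 − 0.036) = 0.03666 h⁻¹.
Applying C = C₀e^(−kt): 13.35 × 0.4803 = 6.411 µg/L.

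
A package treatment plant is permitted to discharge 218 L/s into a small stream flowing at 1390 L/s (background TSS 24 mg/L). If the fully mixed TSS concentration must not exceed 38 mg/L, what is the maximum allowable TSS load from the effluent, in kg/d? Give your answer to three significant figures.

2400 kg/d

Mass balance at the limit: 1390·24.00 + 218.0·Cₑ = 1608·38 → Cₑ = 127.3 mg/L.
218.0 L/s = 0.2180 m³/s. Load = 0.2180 m³/s × 127.3 g/m³ × 86 400 s/d = 2397 kg/d.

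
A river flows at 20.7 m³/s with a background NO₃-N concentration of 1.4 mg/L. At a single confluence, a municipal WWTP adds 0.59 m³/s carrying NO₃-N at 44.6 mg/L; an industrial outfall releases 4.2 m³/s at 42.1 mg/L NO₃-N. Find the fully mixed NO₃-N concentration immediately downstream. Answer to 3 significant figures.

Flow-weighted average: C = (20.70·1.400 + 0.5900·44.60 + 4.200·42.10) / 25.49 = 232.1/25.49 = 9.106 mg/L.

9.11 mg/L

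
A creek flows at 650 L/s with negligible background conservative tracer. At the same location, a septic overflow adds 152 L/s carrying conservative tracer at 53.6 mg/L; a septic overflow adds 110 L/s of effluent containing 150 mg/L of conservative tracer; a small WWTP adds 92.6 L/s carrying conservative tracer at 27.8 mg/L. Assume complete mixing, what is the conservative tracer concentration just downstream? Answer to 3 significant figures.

Mass balance: C = (650.0·0 + 152.0·53.60 + 110.0·150.0 + 92.60·27.80) / 1005 = 27220/1005 = 27.10 mg/L.

27.1 mg/L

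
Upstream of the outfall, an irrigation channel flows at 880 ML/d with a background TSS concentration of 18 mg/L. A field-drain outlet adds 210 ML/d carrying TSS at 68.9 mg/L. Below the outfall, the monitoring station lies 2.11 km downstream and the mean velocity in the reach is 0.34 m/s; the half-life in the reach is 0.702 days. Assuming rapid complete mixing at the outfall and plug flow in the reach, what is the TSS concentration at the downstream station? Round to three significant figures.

25.9 mg/L

Mixed concentration C = ΣQC/ΣQ = (880.0·18.00 + 210.0·68.90) / 1090 = 30310/1090 = 27.81 mg/L.
Travel time t = 2.11·1000 / 0.34 = 6206 s = 1.724 h.
Half-life 0.702 d → k = ln 2 / 0.702 = 0.9874 d⁻¹.
After decay, C = 27.81 × e^(−kt) = 27.81 × 0.9315 = 25.90 mg/L.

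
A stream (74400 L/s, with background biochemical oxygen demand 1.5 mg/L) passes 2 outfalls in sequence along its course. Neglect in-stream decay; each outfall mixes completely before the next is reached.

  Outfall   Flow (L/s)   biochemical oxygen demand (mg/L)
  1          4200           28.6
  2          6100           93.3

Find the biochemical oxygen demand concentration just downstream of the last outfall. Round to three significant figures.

After outfall 1: Q = 74400 + 4200 = 78600 L/s; C = (74400·1.500 + 4200·28.60)/78600 = 2.948 mg/L.
After outfall 2: Q = 78600 + 6100 = 84700 L/s; C = (78600·2.948 + 6100·93.30)/84700 = 9.455 mg/L.

9.46 mg/L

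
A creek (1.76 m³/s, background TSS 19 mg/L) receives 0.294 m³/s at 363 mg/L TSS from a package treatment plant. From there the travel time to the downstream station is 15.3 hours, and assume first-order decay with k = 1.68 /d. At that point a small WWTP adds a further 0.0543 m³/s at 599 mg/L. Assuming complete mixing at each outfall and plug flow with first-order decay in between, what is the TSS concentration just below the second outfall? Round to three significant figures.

38.2 mg/L

After mixing, C = (1.760·19.00 + 0.2940·363.0) / 2.054 = 140.2/2.054 = 68.24 mg/L; combined flow 2.054 m³/s.
Applying C = C₀e^(−kt): 68.24 × 0.3427 = 23.38 mg/L.
At the second outfall, C = (2.054·23.38 + 0.05430·599.0) / (2.054 + 0.05430) = 38.21 mg/L.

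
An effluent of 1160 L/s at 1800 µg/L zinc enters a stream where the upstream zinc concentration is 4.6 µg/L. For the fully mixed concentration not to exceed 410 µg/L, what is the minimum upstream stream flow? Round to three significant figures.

3980 L/s

Set C_mix = 410: (Q·4.600 + 1160·1800) / (Q + 1160) = 410
→ Q = 1160·(1800 − 410)/(410 − 4.600) = 3977 L/s.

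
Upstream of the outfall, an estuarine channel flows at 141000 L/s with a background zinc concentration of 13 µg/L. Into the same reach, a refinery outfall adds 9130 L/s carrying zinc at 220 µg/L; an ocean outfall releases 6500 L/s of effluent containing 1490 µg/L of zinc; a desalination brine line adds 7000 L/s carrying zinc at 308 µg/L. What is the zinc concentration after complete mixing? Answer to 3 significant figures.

95.8 µg/L

Conservation of mass: C = (141000·13.00 + 9130·220.0 + 6500·1490 + 7000·308.0) / 163600 = 15680000/163600 = 95.84 µg/L.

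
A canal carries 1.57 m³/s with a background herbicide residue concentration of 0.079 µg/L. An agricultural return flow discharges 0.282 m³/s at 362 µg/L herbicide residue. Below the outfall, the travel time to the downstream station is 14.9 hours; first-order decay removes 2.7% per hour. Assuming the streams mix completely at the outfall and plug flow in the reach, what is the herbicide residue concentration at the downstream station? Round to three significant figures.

36.7 µg/L

Mixed concentration C = ΣQC/ΣQ = (1.570·0.07900 + 0.2820·362.0) / 1.852 = 102.2/1.852 = 55.19 µg/L.
2.7%/h lost → k = −ln(1 − 0.027) = 0.02737 h⁻¹.
First-order decay: C = 55.19·exp(−k·t) = 55.19·0.6651 = 36.71 µg/L.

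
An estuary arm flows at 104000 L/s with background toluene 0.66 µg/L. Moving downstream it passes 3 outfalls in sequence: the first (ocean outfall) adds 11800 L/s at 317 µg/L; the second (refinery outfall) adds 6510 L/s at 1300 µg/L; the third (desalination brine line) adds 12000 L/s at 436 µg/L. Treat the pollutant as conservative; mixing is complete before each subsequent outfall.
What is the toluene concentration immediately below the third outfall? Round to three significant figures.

130 µg/L

Outfall 1: combined Q = 115800 L/s; C = (104000·0.6600 + 11800·317.0)/115800 = 32.89 µg/L.
Outfall 2: combined Q = 122300 L/s; C = (115800·32.89 + 6510·1300)/122300 = 100.3 µg/L.
Outfall 3: combined Q = 134300 L/s; C = (122300·100.3 + 12000·436.0)/134300 = 130.3 µg/L.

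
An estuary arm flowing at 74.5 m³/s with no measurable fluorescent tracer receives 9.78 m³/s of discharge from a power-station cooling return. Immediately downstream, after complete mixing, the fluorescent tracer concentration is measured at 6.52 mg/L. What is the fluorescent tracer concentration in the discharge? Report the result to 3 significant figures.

Mass balance: 74.50·0 + 9.780·Cₑ = 84.28·6.520
→ Cₑ = (84.28·6.520 − 74.50·0) / 9.780 = 56.19 mg/L.

56.2 mg/L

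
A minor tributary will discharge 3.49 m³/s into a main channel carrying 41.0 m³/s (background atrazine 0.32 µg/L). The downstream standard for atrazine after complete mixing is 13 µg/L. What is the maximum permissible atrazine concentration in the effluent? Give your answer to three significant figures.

162 µg/L

At the limit, (Qr·Cr + Qe·Cₑ)/(Qr + Qe) = 13:
Cₑ = (44.49·13 − 41.00·0.3200) / 3.490 = 162.0 µg/L.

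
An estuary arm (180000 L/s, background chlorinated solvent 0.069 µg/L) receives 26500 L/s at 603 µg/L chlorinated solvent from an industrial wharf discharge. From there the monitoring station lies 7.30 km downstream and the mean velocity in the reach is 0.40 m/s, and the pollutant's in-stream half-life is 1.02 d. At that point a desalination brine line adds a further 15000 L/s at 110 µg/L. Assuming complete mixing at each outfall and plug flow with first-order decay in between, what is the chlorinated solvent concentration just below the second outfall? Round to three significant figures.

Mass balance: C = (180000·0.06900 + 26500·603.0) / 206500 = 15990000/206500 = 77.44 µg/L; combined flow 206500 L/s.
Travel time t = 7.30·1000 / 0.40 = 18250 s = 5.069 h.
Half-life 1.02 d → k = ln 2 / 1.02 = 0.6796 d⁻¹.
Applying C = C₀e^(−kt): 77.44 × 0.8663 = 67.09 µg/L.
Second outfall: C = (206500·67.09 + 15000·110.0)/221500 = 69.99 µg/L.

70.0 µg/L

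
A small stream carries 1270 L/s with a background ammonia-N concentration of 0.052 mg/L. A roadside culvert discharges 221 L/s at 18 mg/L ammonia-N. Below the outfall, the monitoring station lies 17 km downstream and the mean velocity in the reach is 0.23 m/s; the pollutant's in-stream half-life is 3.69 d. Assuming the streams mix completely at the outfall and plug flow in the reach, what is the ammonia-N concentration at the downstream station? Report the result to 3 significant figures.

2.31 mg/L

Mixed concentration C = ΣQC/ΣQ = (1270·0.05200 + 221.0·18.00) / 1491 = 4044/1491 = 2.712 mg/L.
Travel time t = 17·1000 / 0.23 = 73910 s = 20.53 h.
Half-life 3.69 d → k = ln 2 / 3.69 = 0.1878 d⁻¹.
After decay, C = 2.712 × e^(−kt) = 2.712 × 0.8516 = 2.310 mg/L.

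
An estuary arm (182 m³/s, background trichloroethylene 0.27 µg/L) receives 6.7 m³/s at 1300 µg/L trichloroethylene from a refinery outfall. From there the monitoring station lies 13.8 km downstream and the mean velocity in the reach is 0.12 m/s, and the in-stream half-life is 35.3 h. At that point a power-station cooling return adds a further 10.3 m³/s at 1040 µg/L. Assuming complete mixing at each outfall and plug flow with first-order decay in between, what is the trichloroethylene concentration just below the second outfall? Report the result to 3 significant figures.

Conservation of mass: C = (182.0·0.2700 + 6.700·1300) / 188.7 = 8759/188.7 = 46.42 µg/L; combined flow 188.7 m³/s.
Travel time t = 13.8·1000 / 0.12 = 115000 s = 31.94 h.
Half-life 35.3 h → k = ln 2 / 35.3 = 0.01964 h⁻¹ = 0.4713 d⁻¹.
After decay, C = 46.42 × e^(−kt) = 46.42 × 0.5341 = 24.79 µg/L.
Second outfall: C = (188.7·24.79 + 10.30·1040)/199.0 = 77.34 µg/L.

77.3 µg/L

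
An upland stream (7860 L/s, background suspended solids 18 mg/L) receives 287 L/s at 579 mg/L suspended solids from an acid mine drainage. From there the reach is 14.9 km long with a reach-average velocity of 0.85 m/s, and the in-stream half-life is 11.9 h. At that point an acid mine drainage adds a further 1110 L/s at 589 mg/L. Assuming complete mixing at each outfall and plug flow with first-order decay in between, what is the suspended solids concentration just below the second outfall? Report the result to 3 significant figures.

95.7 mg/L

Mass balance: C = (7860·18.00 + 287.0·579.0) / 8147 = 307700/8147 = 37.76 mg/L; combined flow 8147 L/s.
Travel time t = 14.9·1000 / 0.85 = 17530 s = 4.869 h.
Half-life 11.9 h → k = ln 2 / 11.9 = 0.05825 h⁻¹ = 1.398 d⁻¹.
First-order decay: C = 37.76·exp(−k·t) = 37.76·0.7530 = 28.44 mg/L.
At the second outfall, C = (8147·28.44 + 1110·589.0) / (8147 + 1110) = 95.65 mg/L.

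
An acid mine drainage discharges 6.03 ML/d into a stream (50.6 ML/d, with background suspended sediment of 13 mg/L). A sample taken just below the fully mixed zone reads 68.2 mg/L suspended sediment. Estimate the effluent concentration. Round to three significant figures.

531 mg/L

Mass balance: 50.60·13.00 + 6.030·Cₑ = 56.63·68.20
→ Cₑ = (56.63·68.20 − 50.60·13.00) / 6.030 = 531.4 mg/L.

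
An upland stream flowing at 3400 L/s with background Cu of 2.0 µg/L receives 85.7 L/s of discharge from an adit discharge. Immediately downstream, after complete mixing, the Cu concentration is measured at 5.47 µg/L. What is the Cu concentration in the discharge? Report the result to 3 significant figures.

Mass balance: 3400·2.000 + 85.70·Cₑ = 3486·5.470
→ Cₑ = (3486·5.470 − 3400·2.000) / 85.70 = 143.1 µg/L.

143 µg/L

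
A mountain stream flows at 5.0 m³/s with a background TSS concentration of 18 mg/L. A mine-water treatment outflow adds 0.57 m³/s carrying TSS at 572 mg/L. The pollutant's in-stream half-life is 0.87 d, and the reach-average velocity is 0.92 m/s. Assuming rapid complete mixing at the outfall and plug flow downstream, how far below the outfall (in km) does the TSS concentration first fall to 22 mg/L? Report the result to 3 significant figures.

122 km

Mass balance: C = (5.000·18.00 + 0.5700·572.0) / 5.570 = 416.0/5.570 = 74.69 mg/L.
Half-life 0.87 d → k = ln 2 / 0.87 = 0.7967 d⁻¹.
Set 74.69·exp(−k·t) = 22 → t = ln(74.69/22)/k = 132600 s = 36.82 h.
Distance = v·t = 0.92·132600 = 122000 m = 122.0 km.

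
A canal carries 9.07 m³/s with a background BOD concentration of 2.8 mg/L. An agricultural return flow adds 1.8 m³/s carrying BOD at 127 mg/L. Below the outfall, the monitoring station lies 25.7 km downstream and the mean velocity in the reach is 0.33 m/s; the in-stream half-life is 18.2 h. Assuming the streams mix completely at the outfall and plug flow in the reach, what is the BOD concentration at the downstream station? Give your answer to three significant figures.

10.3 mg/L

After mixing, C = (9.070·2.800 + 1.800·127.0) / 10.87 = 254.0/10.87 = 23.37 mg/L.
Travel time t = 25.7·1000 / 0.33 = 77880 s = 21.63 h.
Half-life 18.2 h → k = ln 2 / 18.2 = 0.03809 h⁻¹ = 0.9140 d⁻¹.
Decay over the reach: 23.37·exp(−kt) = 23.37·0.4387 = 10.25 mg/L.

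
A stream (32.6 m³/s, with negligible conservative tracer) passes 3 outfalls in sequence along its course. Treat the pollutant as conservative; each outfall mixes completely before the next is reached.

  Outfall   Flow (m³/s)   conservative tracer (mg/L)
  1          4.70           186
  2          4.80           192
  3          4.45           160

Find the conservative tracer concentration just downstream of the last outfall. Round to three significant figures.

Below outfall 1: Q → 37.30 m³/s, C = (32.60·0 + 4.700·186.0)/37.30 = 23.44 mg/L.
Below outfall 2: Q → 42.10 m³/s, C = (37.30·23.44 + 4.800·192.0)/42.10 = 42.66 mg/L.
Below outfall 3: Q → 46.55 m³/s, C = (42.10·42.66 + 4.450·160.0)/46.55 = 53.87 mg/L.

53.9 mg/L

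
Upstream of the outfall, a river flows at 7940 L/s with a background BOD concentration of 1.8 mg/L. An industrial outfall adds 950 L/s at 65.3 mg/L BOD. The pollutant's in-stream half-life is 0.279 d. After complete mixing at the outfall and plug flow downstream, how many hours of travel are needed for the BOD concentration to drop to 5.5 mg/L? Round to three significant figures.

4.30 h

Flow-weighted average: C = (7940·1.800 + 950.0·65.30) / 8890 = 76330/8890 = 8.586 mg/L.
Half-life 0.279 d → k = ln 2 / 0.279 = 2.484 d⁻¹.
8.586·exp(−k·t) = 5.5 → t = ln(8.586/5.5)/k = 15490 s = 4.302 h.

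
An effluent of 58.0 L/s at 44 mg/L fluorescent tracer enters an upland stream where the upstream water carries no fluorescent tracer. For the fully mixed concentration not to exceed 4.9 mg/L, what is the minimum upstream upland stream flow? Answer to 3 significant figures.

Set C_mix = 4.9: (Q·0 + 58.00·44.00) / (Q + 58.00) = 4.9
→ Q = 58.00·(44.00 − 4.9)/(4.9 − 0) = 462.8 L/s.

463 L/s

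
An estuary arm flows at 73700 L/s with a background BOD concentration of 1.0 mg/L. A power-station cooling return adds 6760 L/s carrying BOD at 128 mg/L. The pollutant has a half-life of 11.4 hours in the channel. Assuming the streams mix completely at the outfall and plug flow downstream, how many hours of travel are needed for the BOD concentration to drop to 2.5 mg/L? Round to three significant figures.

Mixed concentration C = ΣQC/ΣQ = (73700·1.000 + 6760·128.0) / 80460 = 939000/80460 = 11.67 mg/L.
Half-life 11.4 h → k = ln 2 / 11.4 = 0.06080 h⁻¹ = 1.459 d⁻¹.
11.67·exp(−k·t) = 2.5 → t = ln(11.67/2.5)/k = 91220 s = 25.34 h.

25.3 h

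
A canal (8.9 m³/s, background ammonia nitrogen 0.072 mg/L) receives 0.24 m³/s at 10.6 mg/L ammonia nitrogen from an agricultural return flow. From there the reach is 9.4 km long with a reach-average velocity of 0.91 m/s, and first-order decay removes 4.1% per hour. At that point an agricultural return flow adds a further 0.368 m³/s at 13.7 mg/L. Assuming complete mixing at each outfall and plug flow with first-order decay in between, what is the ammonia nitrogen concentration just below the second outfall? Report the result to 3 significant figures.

0.827 mg/L

After mixing, C = (8.900·0.07200 + 0.2400·10.60) / 9.140 = 3.185/9.140 = 0.3484 mg/L; combined flow 9.140 m³/s.
Travel time t = 9.4·1000 / 0.91 = 10330 s = 2.869 h.
4.1%/h lost → k = −ln(1 − 0.041) = 0.04186 h⁻¹.
Applying C = C₀e^(−kt): 0.3484 × 0.8868 = 0.3090 mg/L.
At the second outfall, C = (9.140·0.3090 + 0.3680·13.70) / (9.140 + 0.3680) = 0.8273 mg/L.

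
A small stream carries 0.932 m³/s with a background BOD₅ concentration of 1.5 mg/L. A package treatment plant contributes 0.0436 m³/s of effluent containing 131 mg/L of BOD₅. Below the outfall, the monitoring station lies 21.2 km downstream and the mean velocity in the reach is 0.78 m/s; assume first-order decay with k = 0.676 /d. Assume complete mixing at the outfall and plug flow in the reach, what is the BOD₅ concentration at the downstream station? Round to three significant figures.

5.89 mg/L

Mixed concentration C = ΣQC/ΣQ = (0.9320·1.500 + 0.04360·131.0) / 0.9756 = 7.110/0.9756 = 7.287 mg/L.
Travel time t = 21.2·1000 / 0.78 = 27180 s = 7.550 h.
First-order decay: C = 7.287·exp(−k·t) = 7.287·0.8084 = 5.891 mg/L.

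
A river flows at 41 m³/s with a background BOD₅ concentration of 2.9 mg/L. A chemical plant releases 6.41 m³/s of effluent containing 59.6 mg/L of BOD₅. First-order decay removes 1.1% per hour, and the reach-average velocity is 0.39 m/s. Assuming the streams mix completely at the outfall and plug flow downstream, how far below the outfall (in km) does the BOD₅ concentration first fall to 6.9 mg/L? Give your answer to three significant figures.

After mixing, C = (41.00·2.900 + 6.410·59.60) / 47.41 = 500.9/47.41 = 10.57 mg/L.
1.1%/h lost → k = −ln(1 − 0.011) = 0.01106 h⁻¹.
Set 10.57·exp(−k·t) = 6.9 → t = ln(10.57/6.9)/k = 138700 s = 38.53 h.
Distance = v·t = 0.39·138700 = 54090 m = 54.09 km.

54.1 km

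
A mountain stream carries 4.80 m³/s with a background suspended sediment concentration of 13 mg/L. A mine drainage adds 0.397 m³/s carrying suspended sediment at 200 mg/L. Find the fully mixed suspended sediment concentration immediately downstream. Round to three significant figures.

27.3 mg/L

Flow-weighted average: C = (4.800·13.00 + 0.3970·200.0) / 5.197 = 141.8/5.197 = 27.28 mg/L.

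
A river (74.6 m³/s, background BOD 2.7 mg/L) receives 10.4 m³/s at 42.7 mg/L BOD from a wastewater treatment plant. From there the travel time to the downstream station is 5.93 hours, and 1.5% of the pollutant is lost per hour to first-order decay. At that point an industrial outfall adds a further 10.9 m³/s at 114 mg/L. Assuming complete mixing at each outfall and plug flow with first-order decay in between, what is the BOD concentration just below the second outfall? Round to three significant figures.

Conservation of mass: C = (74.60·2.700 + 10.40·42.70) / 85.00 = 645.5/85.00 = 7.594 mg/L; combined flow 85.00 m³/s.
1.5%/h lost → k = −ln(1 − 0.015) = 0.01511 h⁻¹.
Decay over the reach: 7.594·exp(−kt) = 7.594·0.9143 = 6.943 mg/L.
Second outfall: C = (85.00·6.943 + 10.90·114.0)/95.90 = 19.11 mg/L.

19.1 mg/L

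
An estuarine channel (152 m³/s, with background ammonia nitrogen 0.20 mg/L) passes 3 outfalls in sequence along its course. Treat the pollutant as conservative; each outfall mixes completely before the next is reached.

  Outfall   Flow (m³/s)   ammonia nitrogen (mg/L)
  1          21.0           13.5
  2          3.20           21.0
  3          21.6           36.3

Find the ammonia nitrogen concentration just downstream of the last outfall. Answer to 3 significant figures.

5.89 mg/L

Outfall 1: combined Q = 173.0 m³/s; C = (152.0·0.2000 + 21.00·13.50)/173.0 = 1.814 mg/L.
Outfall 2: combined Q = 176.2 m³/s; C = (173.0·1.814 + 3.200·21.00)/176.2 = 2.163 mg/L.
Outfall 3: combined Q = 197.8 m³/s; C = (176.2·2.163 + 21.60·36.30)/197.8 = 5.891 mg/L.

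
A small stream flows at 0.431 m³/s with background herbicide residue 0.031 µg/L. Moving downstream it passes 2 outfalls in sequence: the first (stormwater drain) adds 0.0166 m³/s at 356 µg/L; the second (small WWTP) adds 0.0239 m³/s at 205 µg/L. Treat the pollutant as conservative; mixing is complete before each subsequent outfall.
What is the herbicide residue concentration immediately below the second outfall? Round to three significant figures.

After outfall 1: Q = 0.4310 + 0.01660 = 0.4476 m³/s; C = (0.4310·0.03100 + 0.01660·356.0)/0.4476 = 13.23 µg/L.
After outfall 2: Q = 0.4476 + 0.02390 = 0.4715 m³/s; C = (0.4476·13.23 + 0.02390·205.0)/0.4715 = 22.95 µg/L.

23.0 µg/L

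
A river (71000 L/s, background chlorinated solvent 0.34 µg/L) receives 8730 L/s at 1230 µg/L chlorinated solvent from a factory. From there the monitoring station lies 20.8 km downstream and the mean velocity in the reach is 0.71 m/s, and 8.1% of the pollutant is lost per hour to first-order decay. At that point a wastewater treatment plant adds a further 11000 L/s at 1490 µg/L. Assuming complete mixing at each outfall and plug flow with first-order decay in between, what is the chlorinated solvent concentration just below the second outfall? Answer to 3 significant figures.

Flow-weighted average: C = (71000·0.3400 + 8730·1230) / 79730 = 10760000/79730 = 135.0 µg/L; combined flow 79730 L/s.
Travel time t = 20.8·1000 / 0.71 = 29300 s = 8.138 h.
8.1%/h lost → k = −ln(1 − 0.081) = 0.08447 h⁻¹.
Applying C = C₀e^(−kt): 135.0 × 0.5029 = 67.88 µg/L.
Second outfall: C = (79730·67.88 + 11000·1490)/90730 = 240.3 µg/L.

240 µg/L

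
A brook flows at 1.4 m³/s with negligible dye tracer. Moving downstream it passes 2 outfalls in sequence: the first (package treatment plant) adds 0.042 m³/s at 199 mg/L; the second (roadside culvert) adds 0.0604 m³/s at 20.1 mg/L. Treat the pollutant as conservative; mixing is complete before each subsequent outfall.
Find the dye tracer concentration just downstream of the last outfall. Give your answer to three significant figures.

Below outfall 1: Q → 1.442 m³/s, C = (1.400·0 + 0.04200·199.0)/1.442 = 5.796 mg/L.
Below outfall 2: Q → 1.502 m³/s, C = (1.442·5.796 + 0.06040·20.10)/1.502 = 6.371 mg/L.

6.37 mg/L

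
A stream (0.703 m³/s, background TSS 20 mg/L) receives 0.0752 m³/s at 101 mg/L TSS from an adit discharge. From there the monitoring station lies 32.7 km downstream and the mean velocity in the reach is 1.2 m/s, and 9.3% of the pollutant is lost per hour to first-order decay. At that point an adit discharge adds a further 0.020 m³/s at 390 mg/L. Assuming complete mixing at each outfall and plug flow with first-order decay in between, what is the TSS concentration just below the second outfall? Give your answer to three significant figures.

Conservation of mass: C = (0.7030·20.00 + 0.07520·101.0) / 0.7782 = 21.66/0.7782 = 27.83 mg/L; combined flow 0.7782 m³/s.
Travel time t = 32.7·1000 / 1.2 = 27250 s = 7.569 h.
9.3%/h lost → k = −ln(1 − 0.093) = 0.09761 h⁻¹.
Applying C = C₀e^(−kt): 27.83 × 0.4777 = 13.29 mg/L.
At the second outfall, C = (0.7782·13.29 + 0.02000·390.0) / (0.7782 + 0.02000) = 22.73 mg/L.

22.7 mg/L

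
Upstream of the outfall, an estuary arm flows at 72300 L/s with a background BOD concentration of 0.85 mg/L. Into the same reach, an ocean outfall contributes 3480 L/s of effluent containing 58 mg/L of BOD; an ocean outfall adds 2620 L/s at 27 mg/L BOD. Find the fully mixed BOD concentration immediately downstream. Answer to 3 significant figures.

4.26 mg/L

Mixed concentration C = ΣQC/ΣQ = (72300·0.8500 + 3480·58.00 + 2620·27.00) / 78400 = 334000/78400 = 4.261 mg/L.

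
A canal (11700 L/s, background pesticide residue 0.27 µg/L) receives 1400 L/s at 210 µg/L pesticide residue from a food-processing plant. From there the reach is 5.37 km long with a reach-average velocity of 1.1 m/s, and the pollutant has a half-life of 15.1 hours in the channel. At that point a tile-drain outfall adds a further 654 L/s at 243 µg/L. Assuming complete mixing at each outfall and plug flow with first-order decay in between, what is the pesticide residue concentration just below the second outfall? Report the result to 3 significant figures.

Conservation of mass: C = (11700·0.2700 + 1400·210.0) / 13100 = 297200/13100 = 22.68 µg/L; combined flow 13100 L/s.
Travel time t = 5.37·1000 / 1.1 = 4882 s = 1.356 h.
Half-life 15.1 h → k = ln 2 / 15.1 = 0.04590 h⁻¹ = 1.102 d⁻¹.
After decay, C = 22.68 × e^(−kt) = 22.68 × 0.9396 = 21.31 µg/L.
At the second outfall, C = (13100·21.31 + 654.0·243.0) / (13100 + 654.0) = 31.86 µg/L.

31.9 µg/L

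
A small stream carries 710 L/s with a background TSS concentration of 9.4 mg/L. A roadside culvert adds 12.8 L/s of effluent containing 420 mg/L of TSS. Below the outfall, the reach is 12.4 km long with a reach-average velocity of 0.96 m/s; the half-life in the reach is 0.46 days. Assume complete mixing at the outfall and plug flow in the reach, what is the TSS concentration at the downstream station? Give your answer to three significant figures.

Mass balance: C = (710.0·9.400 + 12.80·420.0) / 722.8 = 12050/722.8 = 16.67 mg/L.
Travel time t = 12.4·1000 / 0.96 = 12920 s = 3.588 h.
Half-life 0.46 d → k = ln 2 / 0.46 = 1.507 d⁻¹.
Applying C = C₀e^(−kt): 16.67 × 0.7983 = 13.31 mg/L.

13.3 mg/L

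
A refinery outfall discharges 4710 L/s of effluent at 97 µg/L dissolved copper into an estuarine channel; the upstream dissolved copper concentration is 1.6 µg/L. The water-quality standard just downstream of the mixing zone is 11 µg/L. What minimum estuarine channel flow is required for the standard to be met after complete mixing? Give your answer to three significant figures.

43100 L/s

Set C_mix = 11: (Q·1.600 + 4710·97.00) / (Q + 4710) = 11
→ Q = 4710·(97.00 − 11)/(11 − 1.600) = 43090 L/s.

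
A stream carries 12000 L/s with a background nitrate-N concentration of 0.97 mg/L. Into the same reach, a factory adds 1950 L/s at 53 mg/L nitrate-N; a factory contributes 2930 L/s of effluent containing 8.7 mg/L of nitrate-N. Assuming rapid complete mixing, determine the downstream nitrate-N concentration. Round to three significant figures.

8.32 mg/L

Mixed concentration C = ΣQC/ΣQ = (12000·0.9700 + 1950·53.00 + 2930·8.700) / 16880 = 140500/16880 = 8.322 mg/L.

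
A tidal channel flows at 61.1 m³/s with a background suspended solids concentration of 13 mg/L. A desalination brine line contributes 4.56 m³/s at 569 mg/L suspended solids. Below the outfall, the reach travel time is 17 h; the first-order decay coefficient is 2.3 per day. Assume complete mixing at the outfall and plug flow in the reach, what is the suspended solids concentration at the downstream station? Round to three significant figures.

After mixing, C = (61.10·13.00 + 4.560·569.0) / 65.66 = 3389/65.66 = 51.61 mg/L.
First-order decay: C = 51.61·exp(−k·t) = 51.61·0.1961 = 10.12 mg/L.

10.1 mg/L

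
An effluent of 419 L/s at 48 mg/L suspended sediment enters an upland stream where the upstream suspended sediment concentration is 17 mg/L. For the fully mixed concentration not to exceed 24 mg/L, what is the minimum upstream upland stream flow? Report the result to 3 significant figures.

Set C_mix = 24: (Q·17.00 + 419.0·48.00) / (Q + 419.0) = 24
→ Q = 419.0·(48.00 − 24)/(24 − 17.00) = 1437 L/s.

1440 L/s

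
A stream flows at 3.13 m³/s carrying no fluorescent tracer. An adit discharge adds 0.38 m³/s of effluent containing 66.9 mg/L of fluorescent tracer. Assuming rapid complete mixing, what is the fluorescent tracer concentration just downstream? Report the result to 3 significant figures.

7.24 mg/L

After mixing, C = (3.130·0 + 0.3800·66.90) / 3.510 = 25.42/3.510 = 7.243 mg/L.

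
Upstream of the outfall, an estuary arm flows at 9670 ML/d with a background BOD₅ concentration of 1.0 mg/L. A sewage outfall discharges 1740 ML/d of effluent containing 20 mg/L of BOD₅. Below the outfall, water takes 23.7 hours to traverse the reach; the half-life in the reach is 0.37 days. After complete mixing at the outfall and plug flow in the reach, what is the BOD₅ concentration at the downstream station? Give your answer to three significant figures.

Mixed concentration C = ΣQC/ΣQ = (9670·1.000 + 1740·20.00) / 11410 = 44470/11410 = 3.897 mg/L.
Half-life 0.37 d → k = ln 2 / 0.37 = 1.873 d⁻¹.
First-order decay: C = 3.897·exp(−k·t) = 3.897·0.1572 = 0.6129 mg/L.

0.613 mg/L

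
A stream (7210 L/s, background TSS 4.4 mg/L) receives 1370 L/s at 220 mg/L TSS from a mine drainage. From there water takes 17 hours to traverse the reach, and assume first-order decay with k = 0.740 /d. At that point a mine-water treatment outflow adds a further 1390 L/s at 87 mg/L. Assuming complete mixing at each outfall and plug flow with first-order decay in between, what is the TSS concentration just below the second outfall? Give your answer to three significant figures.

Mixed concentration C = ΣQC/ΣQ = (7210·4.400 + 1370·220.0) / 8580 = 333100/8580 = 38.83 mg/L; combined flow 8580 L/s.
After decay, C = 38.83 × e^(−kt) = 38.83 × 0.5920 = 22.99 mg/L.
At the second outfall, C = (8580·22.99 + 1390·87.00) / (8580 + 1390) = 31.91 mg/L.

31.9 mg/L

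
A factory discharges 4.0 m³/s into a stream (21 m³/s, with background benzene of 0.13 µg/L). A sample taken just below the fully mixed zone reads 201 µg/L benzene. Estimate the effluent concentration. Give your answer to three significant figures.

Mass balance: 21.00·0.1300 + 4.000·Cₑ = 25.00·201.0
→ Cₑ = (25.00·201.0 − 21.00·0.1300) / 4.000 = 1256 µg/L.

1260 µg/L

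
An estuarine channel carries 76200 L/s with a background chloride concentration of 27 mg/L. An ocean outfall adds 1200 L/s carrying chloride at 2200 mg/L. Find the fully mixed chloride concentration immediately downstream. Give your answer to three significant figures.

60.7 mg/L

Flow-weighted average: C = (76200·27.00 + 1200·2200) / 77400 = 4697000/77400 = 60.69 mg/L.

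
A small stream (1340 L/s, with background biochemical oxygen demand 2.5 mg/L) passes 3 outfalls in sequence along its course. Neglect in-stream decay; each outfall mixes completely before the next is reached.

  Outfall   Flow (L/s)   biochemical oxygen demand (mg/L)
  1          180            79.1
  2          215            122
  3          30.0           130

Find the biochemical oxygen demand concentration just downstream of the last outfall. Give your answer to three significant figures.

27.0 mg/L

After outfall 1: Q = 1340 + 180.0 = 1520 L/s; C = (1340·2.500 + 180.0·79.10)/1520 = 11.57 mg/L.
After outfall 2: Q = 1520 + 215.0 = 1735 L/s; C = (1520·11.57 + 215.0·122.0)/1735 = 25.26 mg/L.
After outfall 3: Q = 1735 + 30.00 = 1765 L/s; C = (1735·25.26 + 30.00·130.0)/1765 = 27.04 mg/L.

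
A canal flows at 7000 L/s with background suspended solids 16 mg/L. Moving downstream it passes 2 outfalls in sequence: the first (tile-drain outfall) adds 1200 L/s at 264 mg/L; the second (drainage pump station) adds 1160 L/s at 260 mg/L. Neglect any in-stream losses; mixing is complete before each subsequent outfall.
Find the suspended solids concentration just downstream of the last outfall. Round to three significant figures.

78.0 mg/L

After outfall 1: Q = 7000 + 1200 = 8200 L/s; C = (7000·16.00 + 1200·264.0)/8200 = 52.29 mg/L.
After outfall 2: Q = 8200 + 1160 = 9360 L/s; C = (8200·52.29 + 1160·260.0)/9360 = 78.03 mg/L.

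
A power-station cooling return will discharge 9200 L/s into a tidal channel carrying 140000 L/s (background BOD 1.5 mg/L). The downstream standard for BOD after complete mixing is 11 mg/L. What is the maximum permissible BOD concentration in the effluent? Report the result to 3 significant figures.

156 mg/L

At the limit, (Qr·Cr + Qe·Cₑ)/(Qr + Qe) = 11:
Cₑ = (149200·11 − 140000·1.500) / 9200 = 155.6 mg/L.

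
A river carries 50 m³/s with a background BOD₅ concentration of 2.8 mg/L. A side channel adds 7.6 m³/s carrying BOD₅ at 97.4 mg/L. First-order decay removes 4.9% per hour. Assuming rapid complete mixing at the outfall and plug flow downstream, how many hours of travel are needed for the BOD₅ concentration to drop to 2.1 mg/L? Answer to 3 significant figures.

39.5 h

Mixed concentration C = ΣQC/ΣQ = (50.00·2.800 + 7.600·97.40) / 57.60 = 880.2/57.60 = 15.28 mg/L.
4.9%/h lost → k = −ln(1 − 0.049) = 0.05024 h⁻¹.
15.28·exp(−k·t) = 2.1 → t = ln(15.28/2.1)/k = 142200 s = 39.50 h.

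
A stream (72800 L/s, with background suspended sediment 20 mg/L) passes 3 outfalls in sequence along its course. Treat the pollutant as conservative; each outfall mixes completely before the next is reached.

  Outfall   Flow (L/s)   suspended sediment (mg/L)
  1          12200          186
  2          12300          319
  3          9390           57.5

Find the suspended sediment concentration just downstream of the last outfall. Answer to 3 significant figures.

76.8 mg/L

Below outfall 1: Q → 85000 L/s, C = (72800·20.00 + 12200·186.0)/85000 = 43.83 mg/L.
Below outfall 2: Q → 97300 L/s, C = (85000·43.83 + 12300·319.0)/97300 = 78.61 mg/L.
Below outfall 3: Q → 106700 L/s, C = (97300·78.61 + 9390·57.50)/106700 = 76.75 mg/L.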